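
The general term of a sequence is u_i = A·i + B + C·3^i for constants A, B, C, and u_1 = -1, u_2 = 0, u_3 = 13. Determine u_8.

6522

Write the equations: A + B + 3C = -1; 2A + B + 9C = 0; 3A + B + 27C = 13.
Subtracting the first from the second: A + 6C = 1.
Subtracting the second from the third: A + 18C = 13.
Solving: C = 1, A = -5, then B = 1.
Therefore u_8 = -40 + 1 + 1·6561 = 6522.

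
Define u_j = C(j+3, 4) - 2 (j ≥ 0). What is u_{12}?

C(15, 4) = 1365, so u_{12} = 1363.

1363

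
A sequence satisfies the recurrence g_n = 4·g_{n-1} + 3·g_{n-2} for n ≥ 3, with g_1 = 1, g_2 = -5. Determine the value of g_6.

-1781

Iterate the recurrence:
g_3 = -17, g_4 = -83, g_5 = -383, g_6 = -1781.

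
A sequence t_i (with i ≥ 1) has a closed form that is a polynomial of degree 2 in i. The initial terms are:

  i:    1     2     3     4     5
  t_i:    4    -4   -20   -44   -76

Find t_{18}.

1st diffs: -8, -16, -24, -32.
2nd diffs: -8, -8, -8 (constant).
So t_i = -4i^2 + 4i + 4.
Evaluating at i = 18 gives t_{18} = -1220.

-1220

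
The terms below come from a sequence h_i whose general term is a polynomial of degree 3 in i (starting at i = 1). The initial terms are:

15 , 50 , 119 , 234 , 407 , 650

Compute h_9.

1919

1st diffs: 35, 69, 115, 173, 243.
2nd diffs: 34, 46, 58, 70.
3rd diffs: 12, 12, 12 (constant).
Newton forward-difference form: h_i = 15 + 35·C(i-1,1) + 34·C(i-1,2) + 12·C(i-1,3).
At i = 9: i-1 = 8, so h_9 = 15 + 280 + 952 + 672 = 1919.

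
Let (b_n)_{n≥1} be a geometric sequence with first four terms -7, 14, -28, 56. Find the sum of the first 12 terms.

Common ratio r = -2.
b_n = (-7)·(-2)^(n-1).
S = (-7)·((-2)^12 - 1)/(-2 - 1) = (-7)·(4096 - 1)/(-3) = 9555.

9555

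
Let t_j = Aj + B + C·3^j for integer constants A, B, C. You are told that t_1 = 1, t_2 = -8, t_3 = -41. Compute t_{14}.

Plug in j = 1, 2, 3: A + B + 3C = 1; 2A + B + 9C = -8; 3A + B + 27C = -41.
Subtracting the first from the second: A + 6C = -9.
Subtracting the second from the third: A + 18C = -33.
Solving: C = -2, A = 3, then B = 4.
Therefore t_{14} = 42 + 4 + (-2)·4782969 = -9565892.

-9565892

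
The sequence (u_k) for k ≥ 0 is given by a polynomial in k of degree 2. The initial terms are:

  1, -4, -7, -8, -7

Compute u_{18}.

217

1st diffs: -5, -3, -1, 1.
2nd diffs: 2, 2, 2 (constant).
Newton forward-difference form: u_k = 1 + (-5)·C(k,1) + 2·C(k,2).
At k = 18: k = 18, so u_{18} = 1 - 90 + 306 = 217.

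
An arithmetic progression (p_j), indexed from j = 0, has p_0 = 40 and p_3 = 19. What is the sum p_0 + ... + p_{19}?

Common difference d = (19 - 40) / (3 - 0) = -7.
p_j = 40 + (j - 0)·(-7).
p_{19} = -93; S = 20·(40 + (-93))/2 = -530.

-530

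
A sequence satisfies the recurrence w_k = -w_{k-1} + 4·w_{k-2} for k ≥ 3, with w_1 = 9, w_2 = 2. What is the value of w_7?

914

Step forward from the initial values:
w_3 = 34; w_4 = -26; w_5 = 162; w_6 = -266; w_7 = 914.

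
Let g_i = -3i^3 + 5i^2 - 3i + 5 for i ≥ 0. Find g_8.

g_8 = -3·8^3 + 5·8^2 - 3·8 + 5 = -1235.

-1235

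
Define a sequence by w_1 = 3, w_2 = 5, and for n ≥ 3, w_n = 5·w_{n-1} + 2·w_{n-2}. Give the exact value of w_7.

25599

Compute successive terms:
w_3 = 31  w_4 = 165  w_5 = 887  w_6 = 4765  w_7 = 25599.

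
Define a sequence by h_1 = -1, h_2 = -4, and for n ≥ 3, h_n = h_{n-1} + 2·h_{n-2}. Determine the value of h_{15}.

-27306

h_3 = -6;  h_4 = -14;  h_5 = -26;  …;  h_{12} = -3414;  h_{13} = -6826;  h_{14} = -13654;  h_{15} = -27306.
(Characteristic roots are 2 and -1.)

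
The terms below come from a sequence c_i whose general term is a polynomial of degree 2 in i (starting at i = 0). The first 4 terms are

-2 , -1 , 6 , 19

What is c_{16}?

1st diffs: 1, 7, 13.
2nd diffs: 6, 6 (constant).
Newton forward-difference form: c_i = -2 + 1·C(i,1) + 6·C(i,2).
At i = 16: i = 16, so c_{16} = -2 + 16 + 720 = 734.

734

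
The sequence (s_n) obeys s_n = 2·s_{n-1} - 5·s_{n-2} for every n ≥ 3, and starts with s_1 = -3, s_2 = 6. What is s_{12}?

-31296

s_3 = 27; s_4 = 24; s_5 = -87; s_6 = -294; s_7 = -153; s_8 = 1164; s_9 = 3093; s_{10} = 366; s_{11} = -14733; s_{12} = -31296.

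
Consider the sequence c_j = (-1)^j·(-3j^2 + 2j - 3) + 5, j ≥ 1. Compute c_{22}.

-1406

(-1)^22 = 1; -3j^2 + 2j - 3 at j=22 is -1411; so c_{22} = -1406.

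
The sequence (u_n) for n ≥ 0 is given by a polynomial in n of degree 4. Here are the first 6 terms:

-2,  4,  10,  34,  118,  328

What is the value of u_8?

1st diffs: 6, 6, 24, 84, 210.
2nd diffs: 0, 18, 60, 126.
3rd diffs: 18, 42, 66.
4th diffs: 24, 24 (constant).
Newton forward-difference form: u_n = -2 + 6·C(n,1) + 18·C(n,3) + 24·C(n,4).
At n = 8: n = 8, so u_8 = -2 + 48 + 1008 + 1680 = 2734.

2734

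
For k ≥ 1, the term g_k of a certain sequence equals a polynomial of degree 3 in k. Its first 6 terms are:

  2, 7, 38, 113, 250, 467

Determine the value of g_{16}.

10997

1st diffs: 5, 31, 75, 137, 217.
2nd diffs: 26, 44, 62, 80.
3rd diffs: 18, 18, 18 (constant).
Newton forward-difference form: g_k = 2 + 5·C(k-1,1) + 26·C(k-1,2) + 18·C(k-1,3).
At k = 16: k-1 = 15, so g_{16} = 2 + 75 + 2730 + 8190 = 10997.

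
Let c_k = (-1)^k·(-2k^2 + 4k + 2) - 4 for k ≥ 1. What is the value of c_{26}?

(-1)^26 = 1; -2k^2 + 4k + 2 at k=26 is -1246; so c_{26} = -1250.

-1250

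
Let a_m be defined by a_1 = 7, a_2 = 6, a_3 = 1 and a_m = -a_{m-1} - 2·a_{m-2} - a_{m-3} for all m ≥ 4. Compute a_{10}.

a_4 = -20;  a_5 = 12;  a_6 = 27;  a_7 = -31;  a_8 = -35;  a_9 = 70;  a_{10} = 31.

31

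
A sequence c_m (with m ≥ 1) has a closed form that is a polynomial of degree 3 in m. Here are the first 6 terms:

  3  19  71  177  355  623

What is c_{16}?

12213

1st diffs: 16, 52, 106, 178, 268.
2nd diffs: 36, 54, 72, 90.
3rd diffs: 18, 18, 18 (constant).
So c_m = 3m^3 - 5m + 5.
Evaluating at m = 16 gives c_{16} = 12213.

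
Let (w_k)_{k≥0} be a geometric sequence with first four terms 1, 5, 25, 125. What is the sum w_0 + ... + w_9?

2441406

Common ratio r = 5.
w_k = 1·5^(k-0).
S = 1·(5^10 - 1)/(5 - 1) = 1·(9765625 - 1)/(4) = 2441406.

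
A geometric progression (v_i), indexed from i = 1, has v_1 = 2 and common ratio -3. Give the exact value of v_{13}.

v_i = 2·(-3)^(i-1).
v_{13} = 2·(-3)^12 = 1062882.

1062882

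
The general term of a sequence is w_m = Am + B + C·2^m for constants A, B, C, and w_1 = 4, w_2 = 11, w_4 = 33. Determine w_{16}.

Plug in m = 1, 2, 4: A + B + 2C = 4; 2A + B + 4C = 11; 4A + B + 16C = 33.
Subtracting the first from the second: A + 2C = 7.
Subtracting the second from the third: 2A + 12C = 22.
Solving: C = 1, A = 5, then B = -3.
Therefore w_{16} = 80 + (-3) + 1·65536 = 65613.

65613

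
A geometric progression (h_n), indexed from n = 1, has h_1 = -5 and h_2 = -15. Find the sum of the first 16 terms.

-107616800

Common ratio r = 3.
h_n = (-5)·3^(n-1).
S = (-5)·(3^16 - 1)/(3 - 1) = (-5)·(43046721 - 1)/(2) = -107616800.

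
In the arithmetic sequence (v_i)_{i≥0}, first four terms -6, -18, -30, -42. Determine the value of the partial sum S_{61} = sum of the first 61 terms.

Common difference d = -12.
v_i = -6 + (i - 0)·(-12).
v_{60} = -726; S = 61·(-6 + (-726))/2 = -22326.

-22326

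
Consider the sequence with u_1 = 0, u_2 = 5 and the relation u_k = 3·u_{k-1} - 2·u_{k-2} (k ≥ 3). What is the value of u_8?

Step forward from the initial values:
u_3 = 15  u_4 = 35  u_5 = 75  u_6 = 155  u_7 = 315  u_8 = 635.
(Characteristic roots are 2 and 1.)

635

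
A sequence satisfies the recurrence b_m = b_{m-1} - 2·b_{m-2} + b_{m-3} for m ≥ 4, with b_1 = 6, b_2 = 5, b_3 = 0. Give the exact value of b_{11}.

Iterate the recurrence:
b_4 = -4;  b_5 = 1;  b_6 = 9;  b_7 = 3;  b_8 = -14;  b_9 = -11;  b_{10} = 20;  b_{11} = 28.

28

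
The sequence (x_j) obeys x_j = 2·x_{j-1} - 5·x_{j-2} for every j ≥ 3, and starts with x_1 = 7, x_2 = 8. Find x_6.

268

x_3 = -19;  x_4 = -78;  x_5 = -61;  x_6 = 268.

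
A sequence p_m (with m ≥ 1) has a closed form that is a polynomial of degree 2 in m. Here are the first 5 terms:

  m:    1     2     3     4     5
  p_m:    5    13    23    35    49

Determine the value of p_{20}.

1st diffs: 8, 10, 12, 14.
2nd diffs: 2, 2, 2 (constant).
Newton forward-difference form: p_m = 5 + 8·C(m-1,1) + 2·C(m-1,2).
At m = 20: m-1 = 19, so p_{20} = 5 + 152 + 342 = 499.

499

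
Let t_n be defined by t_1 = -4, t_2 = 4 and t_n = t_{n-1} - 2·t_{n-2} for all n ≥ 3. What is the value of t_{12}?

Step forward from the initial values:
t_3 = 12  t_4 = 4  t_5 = -20  t_6 = -28  t_7 = 12  t_8 = 68  t_9 = 44  t_{10} = -92  t_{11} = -180  t_{12} = 4.

4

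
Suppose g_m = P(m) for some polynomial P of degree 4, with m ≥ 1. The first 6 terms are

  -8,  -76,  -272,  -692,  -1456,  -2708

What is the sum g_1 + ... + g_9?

1st diffs: -68, -196, -420, -764, -1252.
2nd diffs: -128, -224, -344, -488.
3rd diffs: -96, -120, -144.
4th diffs: -24, -24 (constant).
Newton forward-difference form: g_m = -8 + (-68)·C(m-1,1) + (-128)·C(m-1,2) + (-96)·C(m-1,3) + (-24)·C(m-1,4).
Continuing: -4616, -7372, -11192.
Summing m = 1..9 (9 terms) gives -28392.

-28392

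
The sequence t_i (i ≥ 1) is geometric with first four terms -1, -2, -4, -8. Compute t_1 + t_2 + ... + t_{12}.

-4095

Common ratio r = 2.
t_i = (-1)·2^(i-1).
S = (-1)·(2^12 - 1)/(2 - 1) = (-1)·(4096 - 1)/(1) = -4095.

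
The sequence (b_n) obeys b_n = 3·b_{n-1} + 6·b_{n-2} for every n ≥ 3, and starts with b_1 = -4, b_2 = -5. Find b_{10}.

Applying the relation repeatedly:
b_3 = -39  b_4 = -147  b_5 = -675  b_6 = -2907  b_7 = -12771  b_8 = -55755  b_9 = -243891  b_{10} = -1066203.

-1066203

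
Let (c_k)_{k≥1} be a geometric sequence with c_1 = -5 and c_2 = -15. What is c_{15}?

Common ratio r = 3.
c_k = (-5)·3^(k-1).
c_{15} = (-5)·3^14 = -23914845.

-23914845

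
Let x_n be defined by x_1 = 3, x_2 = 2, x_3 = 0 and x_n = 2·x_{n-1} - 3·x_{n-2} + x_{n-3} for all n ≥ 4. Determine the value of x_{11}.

Applying the relation repeatedly:
x_4 = -3, x_5 = -4, x_6 = 1, x_7 = 11, x_8 = 15, x_9 = -2, x_{10} = -38, x_{11} = -55.

-55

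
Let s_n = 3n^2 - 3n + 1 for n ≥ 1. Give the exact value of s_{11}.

s_{11} = 3·11^2 - 3·11 + 1 = 331.

331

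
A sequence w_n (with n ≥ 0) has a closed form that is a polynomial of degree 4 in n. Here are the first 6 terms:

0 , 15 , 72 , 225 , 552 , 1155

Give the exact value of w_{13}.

36075

1st diffs: 15, 57, 153, 327, 603.
2nd diffs: 42, 96, 174, 276.
3rd diffs: 54, 78, 102.
4th diffs: 24, 24 (constant).
So w_n = n^4 + 3n^3 + 5n^2 + 6n.
Evaluating at n = 13 gives w_{13} = 36075.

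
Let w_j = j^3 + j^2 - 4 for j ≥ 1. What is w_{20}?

8396

w_{20} = 1·20^3 + 1·20^2 - 4 = 8396.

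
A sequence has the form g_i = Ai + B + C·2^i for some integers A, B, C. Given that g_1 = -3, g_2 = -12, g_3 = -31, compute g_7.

Write the equations: A + B + 2C = -3; 2A + B + 4C = -12; 3A + B + 8C = -31.
Subtracting the first from the second: A + 2C = -9.
Subtracting the second from the third: A + 4C = -19.
Solving: C = -5, A = 1, then B = 6.
So g_i = 1·i + 6 + (-5)·2^i; at i=7 this is -627.

-627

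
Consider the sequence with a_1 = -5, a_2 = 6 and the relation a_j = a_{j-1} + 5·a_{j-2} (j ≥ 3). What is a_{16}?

Step forward from the initial values:
a_3 = -19; a_4 = 11; a_5 = -84; …; a_{13} = -149069; a_{14} = -394314; a_{15} = -1139659; a_{16} = -3111229.

-3111229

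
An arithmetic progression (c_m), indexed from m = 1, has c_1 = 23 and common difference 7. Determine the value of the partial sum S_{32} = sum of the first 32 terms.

c_m = 23 + (m - 1)·7.
c_{32} = 240; S = 32·(23 + 240)/2 = 4208.

4208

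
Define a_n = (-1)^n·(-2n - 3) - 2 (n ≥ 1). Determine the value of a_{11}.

23

(-1)^11 = -1; -2n - 3 at n=11 is -25; so a_{11} = 23.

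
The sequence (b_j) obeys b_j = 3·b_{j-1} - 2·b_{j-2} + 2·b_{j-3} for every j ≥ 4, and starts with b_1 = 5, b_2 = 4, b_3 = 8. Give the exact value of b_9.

Applying the relation repeatedly:
b_4 = 26, b_5 = 70, b_6 = 174, b_7 = 434, b_8 = 1094, b_9 = 2762.

2762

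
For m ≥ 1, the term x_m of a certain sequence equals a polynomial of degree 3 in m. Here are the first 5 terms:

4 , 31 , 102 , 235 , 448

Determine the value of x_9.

2460

1st diffs: 27, 71, 133, 213.
2nd diffs: 44, 62, 80.
3rd diffs: 18, 18 (constant).
Newton forward-difference form: x_m = 4 + 27·C(m-1,1) + 44·C(m-1,2) + 18·C(m-1,3).
At m = 9: m-1 = 8, so x_9 = 4 + 216 + 1232 + 1008 = 2460.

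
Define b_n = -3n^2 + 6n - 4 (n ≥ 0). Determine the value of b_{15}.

b_{15} = -3·15^2 + 6·15 - 4 = -589.

-589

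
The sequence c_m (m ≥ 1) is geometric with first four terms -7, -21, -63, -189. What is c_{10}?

-137781

Common ratio r = 3.
c_m = (-7)·3^(m-1).
c_{10} = (-7)·3^9 = -137781.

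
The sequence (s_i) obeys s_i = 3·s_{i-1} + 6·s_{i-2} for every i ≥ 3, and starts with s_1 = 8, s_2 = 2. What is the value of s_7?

Iterate the recurrence:
s_3 = 54; s_4 = 174; s_5 = 846; s_6 = 3582; s_7 = 15822.

15822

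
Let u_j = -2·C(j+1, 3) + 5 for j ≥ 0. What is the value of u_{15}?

C(16, 3) = 560, so u_{15} = -1115.

-1115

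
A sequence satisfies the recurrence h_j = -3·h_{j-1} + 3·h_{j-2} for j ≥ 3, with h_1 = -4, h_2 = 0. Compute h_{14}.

Iterate the recurrence:
h_3 = -12; h_4 = 36; h_5 = -144; …; h_{11} = -423792; h_{12} = 1606716; h_{13} = -6091524; h_{14} = 23094720.

23094720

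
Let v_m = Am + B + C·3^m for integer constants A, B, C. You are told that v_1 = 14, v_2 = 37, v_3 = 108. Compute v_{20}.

13947137587

The three given values yield: A + B + 3C = 14; 2A + B + 9C = 37; 3A + B + 27C = 108.
Subtracting the first from the second: A + 6C = 23.
Subtracting the second from the third: A + 18C = 71.
Solving: C = 4, A = -1, then B = 3.
Hence v_{20} = -1·20 + 3 + 4·3486784401 = 13947137587.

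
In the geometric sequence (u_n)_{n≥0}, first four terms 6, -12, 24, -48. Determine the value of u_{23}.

Common ratio r = -2.
u_n = 6·(-2)^(n-0).
u_{23} = 6·(-2)^23 = -50331648.

-50331648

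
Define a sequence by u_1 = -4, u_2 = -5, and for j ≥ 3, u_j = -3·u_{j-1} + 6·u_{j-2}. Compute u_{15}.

Compute successive terms:
u_3 = -9;  u_4 = -3;  u_5 = -45;  …;  u_{12} = 950373;  u_{13} = -4156029;  u_{14} = 18170325;  u_{15} = -79447149.

-79447149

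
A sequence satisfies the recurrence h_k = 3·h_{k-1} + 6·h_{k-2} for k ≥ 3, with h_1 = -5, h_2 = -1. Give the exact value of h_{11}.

-3494097

Applying the relation repeatedly:
h_3 = -33; h_4 = -105; h_5 = -513; h_6 = -2169; h_7 = -9585; h_8 = -41769; h_9 = -182817; h_{10} = -799065; h_{11} = -3494097.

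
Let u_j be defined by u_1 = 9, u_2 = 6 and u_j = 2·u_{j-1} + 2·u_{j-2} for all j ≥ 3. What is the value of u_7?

1512

u_3 = 30;  u_4 = 72;  u_5 = 204;  u_6 = 552;  u_7 = 1512.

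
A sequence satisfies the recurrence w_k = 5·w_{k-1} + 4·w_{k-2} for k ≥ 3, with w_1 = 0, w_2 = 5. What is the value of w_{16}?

170799258545

Compute successive terms:
w_3 = 25, w_4 = 145, w_5 = 825, …, w_{13} = 921519225, w_{14} = 5254099105, w_{15} = 29956572425, w_{16} = 170799258545.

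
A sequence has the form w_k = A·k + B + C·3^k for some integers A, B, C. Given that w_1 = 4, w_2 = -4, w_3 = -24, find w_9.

Write the equations: A + B + 3C = 4; 2A + B + 9C = -4; 3A + B + 27C = -24.
Subtracting the first from the second: A + 6C = -8.
Subtracting the second from the third: A + 18C = -20.
Solving: C = -1, A = -2, then B = 9.
Hence w_9 = -2·9 + 9 + (-1)·19683 = -19692.

-19692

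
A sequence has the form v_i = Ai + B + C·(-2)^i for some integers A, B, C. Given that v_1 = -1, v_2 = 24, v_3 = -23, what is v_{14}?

At i = 1, 2, 3: A + B - 2C = -1; 2A + B + 4C = 24; 3A + B - 8C = -23.
Subtracting the first from the second: A + 6C = 25.
Subtracting the second from the third: A - 12C = -47.
Solving: C = 4, A = 1, then B = 6.
Therefore v_{14} = 14 + 6 + 4·16384 = 65556.

65556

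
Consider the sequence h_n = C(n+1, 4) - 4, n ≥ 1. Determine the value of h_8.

122

C(9, 4) = 126, so h_8 = 122.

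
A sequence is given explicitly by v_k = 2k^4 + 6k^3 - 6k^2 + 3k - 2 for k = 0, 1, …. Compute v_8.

v_8 = 2·8^4 + 6·8^3 - 6·8^2 + 3·8 - 2 = 10902.

10902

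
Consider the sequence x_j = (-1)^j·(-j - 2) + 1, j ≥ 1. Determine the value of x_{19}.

22

(-1)^19 = -1; -j - 2 at j=19 is -21; so x_{19} = 22.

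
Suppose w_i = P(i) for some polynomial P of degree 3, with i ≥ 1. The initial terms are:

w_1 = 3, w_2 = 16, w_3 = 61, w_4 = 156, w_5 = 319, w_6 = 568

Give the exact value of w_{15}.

9649

1st diffs: 13, 45, 95, 163, 249.
2nd diffs: 32, 50, 68, 86.
3rd diffs: 18, 18, 18 (constant).
Newton forward-difference form: w_i = 3 + 13·C(i-1,1) + 32·C(i-1,2) + 18·C(i-1,3).
At i = 15: i-1 = 14, so w_{15} = 3 + 182 + 2912 + 6552 = 9649.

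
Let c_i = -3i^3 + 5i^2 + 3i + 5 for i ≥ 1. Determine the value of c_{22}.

-29453

c_{22} = -3·22^3 + 5·22^2 + 3·22 + 5 = -29453.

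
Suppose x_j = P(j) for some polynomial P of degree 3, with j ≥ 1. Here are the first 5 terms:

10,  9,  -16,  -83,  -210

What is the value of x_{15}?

-8740

1st diffs: -1, -25, -67, -127.
2nd diffs: -24, -42, -60.
3rd diffs: -18, -18 (constant).
So x_j = -3j^3 + 6j^2 + 2j + 5.
Evaluating at j = 15 gives x_{15} = -8740.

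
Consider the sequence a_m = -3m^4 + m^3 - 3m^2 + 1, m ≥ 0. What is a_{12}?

-60911

a_{12} = -3·12^4 + 1·12^3 - 3·12^2 + 1 = -60911.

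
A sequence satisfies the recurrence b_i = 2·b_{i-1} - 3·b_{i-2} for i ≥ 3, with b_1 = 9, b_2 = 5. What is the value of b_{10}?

-1147

Step forward from the initial values:
b_3 = -17, b_4 = -49, b_5 = -47, b_6 = 53, b_7 = 247, b_8 = 335, b_9 = -71, b_{10} = -1147.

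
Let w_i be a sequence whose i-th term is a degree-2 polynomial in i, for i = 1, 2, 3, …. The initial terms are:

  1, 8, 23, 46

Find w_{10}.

352

1st diffs: 7, 15, 23.
2nd diffs: 8, 8 (constant).
So w_i = 4i^2 - 5i + 2.
Evaluating at i = 10 gives w_{10} = 352.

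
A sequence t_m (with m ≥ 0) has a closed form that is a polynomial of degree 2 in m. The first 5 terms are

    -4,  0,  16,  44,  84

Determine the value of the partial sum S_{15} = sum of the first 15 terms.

5820

1st diffs: 4, 16, 28, 40.
2nd diffs: 12, 12, 12 (constant).
Newton forward-difference form: t_m = -4 + 4·C(m,1) + 12·C(m,2).
Continuing: …, 136, 200, 276, 364, …, t_{14} = 1144.
Summing m = 0..14 (15 terms) gives 5820.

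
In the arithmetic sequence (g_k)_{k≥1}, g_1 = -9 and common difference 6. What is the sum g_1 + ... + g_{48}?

6336

g_k = -9 + (k - 1)·6.
g_{48} = 273; S = 48·(-9 + 273)/2 = 6336.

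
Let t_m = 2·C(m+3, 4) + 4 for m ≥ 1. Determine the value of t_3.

34

C(6, 4) = 15, so t_3 = 34.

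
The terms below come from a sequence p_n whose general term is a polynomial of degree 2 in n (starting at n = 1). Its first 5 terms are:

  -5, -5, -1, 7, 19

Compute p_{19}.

1st diffs: 0, 4, 8, 12.
2nd diffs: 4, 4, 4 (constant).
Newton forward-difference form: p_n = -5 + 4·C(n-1,2).
At n = 19: n-1 = 18, so p_{19} = -5 + 612 = 607.

607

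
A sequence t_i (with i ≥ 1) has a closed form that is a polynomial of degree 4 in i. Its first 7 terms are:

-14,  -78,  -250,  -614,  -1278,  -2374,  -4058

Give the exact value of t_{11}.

1st diffs: -64, -172, -364, -664, -1096, -1684.
2nd diffs: -108, -192, -300, -432, -588.
3rd diffs: -84, -108, -132, -156.
4th diffs: -24, -24, -24 (constant).
Newton forward-difference form: t_i = -14 + (-64)·C(i-1,1) + (-108)·C(i-1,2) + (-84)·C(i-1,3) + (-24)·C(i-1,4).
At i = 11: i-1 = 10, so t_{11} = -14 - 640 - 4860 - 10080 - 5040 = -20634.

-20634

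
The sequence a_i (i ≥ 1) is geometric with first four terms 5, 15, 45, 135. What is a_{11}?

Common ratio r = 3.
a_i = 5·3^(i-1).
a_{11} = 5·3^10 = 295245.

295245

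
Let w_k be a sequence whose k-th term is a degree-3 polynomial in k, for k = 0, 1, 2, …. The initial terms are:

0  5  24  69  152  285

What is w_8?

1104

1st diffs: 5, 19, 45, 83, 133.
2nd diffs: 14, 26, 38, 50.
3rd diffs: 12, 12, 12 (constant).
Newton forward-difference form: w_k = 5·C(k,1) + 14·C(k,2) + 12·C(k,3).
At k = 8: k = 8, so w_8 = 40 + 392 + 672 = 1104.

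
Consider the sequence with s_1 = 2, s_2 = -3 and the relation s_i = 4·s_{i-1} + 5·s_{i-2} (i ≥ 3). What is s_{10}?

Step forward from the initial values:
s_3 = -2  s_4 = -23  s_5 = -102  s_6 = -523  s_7 = -2602  s_8 = -13023  s_9 = -65102  s_{10} = -325523.
(Characteristic roots are 5 and -1.)

-325523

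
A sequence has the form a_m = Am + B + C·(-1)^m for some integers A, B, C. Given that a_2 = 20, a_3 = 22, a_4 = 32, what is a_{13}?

The three given values yield: 2A + B + C = 20; 3A + B - C = 22; 4A + B + C = 32.
Subtracting the first from the second: A - 2C = 2.
Subtracting the second from the third: A + 2C = 10.
Solving: C = 2, A = 6, then B = 6.
Therefore a_{13} = 78 + 6 + 2·(-1) = 82.

82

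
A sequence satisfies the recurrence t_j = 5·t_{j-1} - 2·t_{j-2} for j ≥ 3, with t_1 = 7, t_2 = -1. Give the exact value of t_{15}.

Step forward from the initial values:
t_3 = -19, t_4 = -93, t_5 = -427, …, t_{12} = -17559693, t_{13} = -80099467, t_{14} = -365377949, t_{15} = -1666690811.

-1666690811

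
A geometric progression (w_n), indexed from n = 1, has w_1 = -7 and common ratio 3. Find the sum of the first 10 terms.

w_n = (-7)·3^(n-1).
S = (-7)·(3^10 - 1)/(3 - 1) = (-7)·(59049 - 1)/(2) = -206668.

-206668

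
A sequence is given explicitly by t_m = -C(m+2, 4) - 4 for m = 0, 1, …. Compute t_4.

C(6, 4) = 15, so t_4 = -19.

-19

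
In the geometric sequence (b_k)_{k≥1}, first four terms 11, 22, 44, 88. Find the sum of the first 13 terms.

90101

Common ratio r = 2.
b_k = 11·2^(k-1).
S = 11·(2^13 - 1)/(2 - 1) = 11·(8192 - 1)/(1) = 90101.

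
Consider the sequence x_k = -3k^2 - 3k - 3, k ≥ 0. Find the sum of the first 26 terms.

-17628

Over k = 0..25: Σk = 325, Σk² = 5525.
Total = (-3)·5525 + (-3)·325 + (-3)·26 = -17628.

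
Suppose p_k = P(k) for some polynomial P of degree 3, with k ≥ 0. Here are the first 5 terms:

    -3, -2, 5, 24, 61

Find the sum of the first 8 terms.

1st diffs: 1, 7, 19, 37.
2nd diffs: 6, 12, 18.
3rd diffs: 6, 6 (constant).
Newton forward-difference form: p_k = -3 + 1·C(k,1) + 6·C(k,2) + 6·C(k,3).
Continuing: 122, 213, 340.
Summing k = 0..7 (8 terms) gives 760.

760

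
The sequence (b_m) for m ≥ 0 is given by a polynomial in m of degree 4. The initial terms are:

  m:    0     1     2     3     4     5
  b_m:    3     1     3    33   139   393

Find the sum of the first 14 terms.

1st diffs: -2, 2, 30, 106, 254.
2nd diffs: 4, 28, 76, 148.
3rd diffs: 24, 48, 72.
4th diffs: 24, 24 (constant).
Newton forward-difference form: b_m = 3 + (-2)·C(m,1) + 4·C(m,2) + 24·C(m,3) + 24·C(m,4).
Continuing: …, 891, 1753, 3123, 5169, …, b_{13} = 24313.
Summing m = 0..13 (14 terms) gives 73388.

73388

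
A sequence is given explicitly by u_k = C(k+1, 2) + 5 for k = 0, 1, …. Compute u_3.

11

C(4, 2) = 6, so u_3 = 11.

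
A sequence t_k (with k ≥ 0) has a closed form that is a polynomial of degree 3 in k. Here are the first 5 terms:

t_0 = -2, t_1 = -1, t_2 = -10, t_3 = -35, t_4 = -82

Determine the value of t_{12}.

-1970

1st diffs: 1, -9, -25, -47.
2nd diffs: -10, -16, -22.
3rd diffs: -6, -6 (constant).
Newton forward-difference form: t_k = -2 + 1·C(k,1) + (-10)·C(k,2) + (-6)·C(k,3).
At k = 12: k = 12, so t_{12} = -2 + 12 - 660 - 1320 = -1970.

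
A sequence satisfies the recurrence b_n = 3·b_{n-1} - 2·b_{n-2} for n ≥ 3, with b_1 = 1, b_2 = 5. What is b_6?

Applying the relation repeatedly:
b_3 = 13; b_4 = 29; b_5 = 61; b_6 = 125.
(Characteristic roots are 2 and 1.)

125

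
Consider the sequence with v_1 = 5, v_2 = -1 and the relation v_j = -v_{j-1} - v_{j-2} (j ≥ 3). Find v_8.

Iterate the recurrence:
v_3 = -4, v_4 = 5, v_5 = -1, v_6 = -4, v_7 = 5, v_8 = -1.

-1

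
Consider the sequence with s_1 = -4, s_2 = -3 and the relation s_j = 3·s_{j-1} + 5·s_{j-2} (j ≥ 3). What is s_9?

-137761

Step forward from the initial values:
s_3 = -29;  s_4 = -102;  s_5 = -451;  s_6 = -1863;  s_7 = -7844;  s_8 = -32847;  s_9 = -137761.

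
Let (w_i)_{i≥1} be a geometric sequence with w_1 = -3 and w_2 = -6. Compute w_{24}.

Common ratio r = 2.
w_i = (-3)·2^(i-1).
w_{24} = (-3)·2^23 = -25165824.

-25165824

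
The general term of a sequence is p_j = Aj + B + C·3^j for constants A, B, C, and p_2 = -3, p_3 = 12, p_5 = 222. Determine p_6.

705

Plug in j = 2, 3, 5: 2A + B + 9C = -3; 3A + B + 27C = 12; 5A + B + 243C = 222.
Subtracting the first from the second: A + 18C = 15.
Subtracting the second from the third: 2A + 216C = 210.
Solving: C = 1, A = -3, then B = -6.
So p_j = -3·j + (-6) + 1·3^j; at j=6 this is 705.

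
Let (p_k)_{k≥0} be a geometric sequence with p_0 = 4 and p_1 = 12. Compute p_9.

Common ratio r = 3.
p_k = 4·3^(k-0).
p_9 = 4·3^9 = 78732.

78732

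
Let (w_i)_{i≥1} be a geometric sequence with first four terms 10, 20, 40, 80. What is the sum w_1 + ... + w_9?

Common ratio r = 2.
w_i = 10·2^(i-1).
S = 10·(2^9 - 1)/(2 - 1) = 10·(512 - 1)/(1) = 5110.

5110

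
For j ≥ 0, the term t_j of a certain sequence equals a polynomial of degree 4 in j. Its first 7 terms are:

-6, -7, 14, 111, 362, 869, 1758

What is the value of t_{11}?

1st diffs: -1, 21, 97, 251, 507, 889.
2nd diffs: 22, 76, 154, 256, 382.
3rd diffs: 54, 78, 102, 126.
4th diffs: 24, 24, 24 (constant).
Newton forward-difference form: t_j = -6 + (-1)·C(j,1) + 22·C(j,2) + 54·C(j,3) + 24·C(j,4).
At j = 11: j = 11, so t_{11} = -6 - 11 + 1210 + 8910 + 7920 = 18023.

18023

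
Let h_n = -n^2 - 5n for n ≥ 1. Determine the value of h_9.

-126

h_9 = -1·9^2 - 5·9 = -126.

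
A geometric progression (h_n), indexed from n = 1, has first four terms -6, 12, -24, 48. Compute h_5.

Common ratio r = -2.
h_n = (-6)·(-2)^(n-1).
h_5 = (-6)·(-2)^4 = -96.

-96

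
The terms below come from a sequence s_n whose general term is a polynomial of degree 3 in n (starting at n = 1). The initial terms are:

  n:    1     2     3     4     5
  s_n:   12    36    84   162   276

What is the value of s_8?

1st diffs: 24, 48, 78, 114.
2nd diffs: 24, 30, 36.
3rd diffs: 6, 6 (constant).
Newton forward-difference form: s_n = 12 + 24·C(n-1,1) + 24·C(n-1,2) + 6·C(n-1,3).
At n = 8: n-1 = 7, so s_8 = 12 + 168 + 504 + 210 = 894.

894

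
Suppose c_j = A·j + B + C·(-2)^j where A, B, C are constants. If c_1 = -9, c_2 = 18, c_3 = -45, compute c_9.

-2583

Write the equations: A + B - 2C = -9; 2A + B + 4C = 18; 3A + B - 8C = -45.
Subtracting the first from the second: A + 6C = 27.
Subtracting the second from the third: A - 12C = -63.
Solving: C = 5, A = -3, then B = 4.
Therefore c_9 = -27 + 4 + 5·(-512) = -2583.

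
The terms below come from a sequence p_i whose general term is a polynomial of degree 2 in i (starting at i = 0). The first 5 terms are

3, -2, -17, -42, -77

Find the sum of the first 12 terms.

-2494

1st diffs: -5, -15, -25, -35.
2nd diffs: -10, -10, -10 (constant).
Newton forward-difference form: p_i = 3 + (-5)·C(i,1) + (-10)·C(i,2).
Continuing: …, -122, -177, -242, -317, …, p_{11} = -602.
Summing i = 0..11 (12 terms) gives -2494.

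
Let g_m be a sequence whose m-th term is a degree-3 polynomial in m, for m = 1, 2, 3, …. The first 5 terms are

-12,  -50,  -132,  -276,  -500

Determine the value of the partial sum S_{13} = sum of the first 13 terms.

1st diffs: -38, -82, -144, -224.
2nd diffs: -44, -62, -80.
3rd diffs: -18, -18 (constant).
So g_m = -3m^3 - 4m^2 - 5m.
Continuing: …, -822, -1260, -1832, -2556, …, g_{13} = -7332.
Summing m = 1..13 (13 terms) gives -28574.

-28574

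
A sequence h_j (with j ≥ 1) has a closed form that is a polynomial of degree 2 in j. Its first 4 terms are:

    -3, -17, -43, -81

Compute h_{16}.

1st diffs: -14, -26, -38.
2nd diffs: -12, -12 (constant).
Newton forward-difference form: h_j = -3 + (-14)·C(j-1,1) + (-12)·C(j-1,2).
At j = 16: j-1 = 15, so h_{16} = -3 - 210 - 1260 = -1473.

-1473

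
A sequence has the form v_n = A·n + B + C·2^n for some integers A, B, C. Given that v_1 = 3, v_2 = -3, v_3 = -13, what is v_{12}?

The three given values yield: A + B + 2C = 3; 2A + B + 4C = -3; 3A + B + 8C = -13.
Subtracting the first from the second: A + 2C = -6.
Subtracting the second from the third: A + 4C = -10.
Solving: C = -2, A = -2, then B = 9.
Therefore v_{12} = -24 + 9 + (-2)·4096 = -8207.

-8207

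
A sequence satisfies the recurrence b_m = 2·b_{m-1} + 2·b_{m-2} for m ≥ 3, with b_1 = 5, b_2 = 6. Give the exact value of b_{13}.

482240

Compute successive terms:
b_3 = 22;  b_4 = 56;  b_5 = 156;  …;  b_{10} = 23648;  b_{11} = 64608;  b_{12} = 176512;  b_{13} = 482240.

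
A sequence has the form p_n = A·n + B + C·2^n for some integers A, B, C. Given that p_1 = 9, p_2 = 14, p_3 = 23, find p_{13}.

16401

The three given values yield: A + B + 2C = 9; 2A + B + 4C = 14; 3A + B + 8C = 23.
Subtracting the first from the second: A + 2C = 5.
Subtracting the second from the third: A + 4C = 9.
Solving: C = 2, A = 1, then B = 4.
Therefore p_{13} = 13 + 4 + 2·8192 = 16401.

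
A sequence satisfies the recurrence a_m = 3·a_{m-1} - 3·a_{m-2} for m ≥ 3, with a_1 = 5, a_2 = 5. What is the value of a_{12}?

2430

Iterate the recurrence:
a_3 = 0;  a_4 = -15;  a_5 = -45;  a_6 = -90;  a_7 = -135;  a_8 = -135;  a_9 = 0;  a_{10} = 405;  a_{11} = 1215;  a_{12} = 2430.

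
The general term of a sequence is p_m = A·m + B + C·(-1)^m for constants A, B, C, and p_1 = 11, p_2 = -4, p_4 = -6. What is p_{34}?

Write the equations: A + B - C = 11; 2A + B + C = -4; 4A + B + C = -6.
Subtracting the first from the second: A + 2C = -15.
Subtracting the second from the third: 2A = -2.
Solving: C = -7, A = -1, then B = 5.
Therefore p_{34} = -34 + 5 + (-7)·1 = -36.

-36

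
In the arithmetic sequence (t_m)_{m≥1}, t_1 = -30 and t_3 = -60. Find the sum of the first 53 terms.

-22260

Common difference d = (-60 - (-30)) / (3 - 1) = -15.
t_m = -30 + (m - 1)·(-15).
t_{53} = -810; S = 53·(-30 + (-810))/2 = -22260.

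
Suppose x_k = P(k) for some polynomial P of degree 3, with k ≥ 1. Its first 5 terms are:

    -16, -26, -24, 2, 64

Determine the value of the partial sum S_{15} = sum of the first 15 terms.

20550

1st diffs: -10, 2, 26, 62.
2nd diffs: 12, 24, 36.
3rd diffs: 12, 12 (constant).
Newton forward-difference form: x_k = -16 + (-10)·C(k-1,1) + 12·C(k-1,2) + 12·C(k-1,3).
Continuing: …, 174, 344, 586, 912, …, x_{15} = 5304.
Summing k = 1..15 (15 terms) gives 20550.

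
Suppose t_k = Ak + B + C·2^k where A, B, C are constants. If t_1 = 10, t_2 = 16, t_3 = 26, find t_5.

Write the equations: A + B + 2C = 10; 2A + B + 4C = 16; 3A + B + 8C = 26.
Subtracting the first from the second: A + 2C = 6.
Subtracting the second from the third: A + 4C = 10.
Solving: C = 2, A = 2, then B = 4.
Therefore t_5 = 10 + 4 + 2·32 = 78.

78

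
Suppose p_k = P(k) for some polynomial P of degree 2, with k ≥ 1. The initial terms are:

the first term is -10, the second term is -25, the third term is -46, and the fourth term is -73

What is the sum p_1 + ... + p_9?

1st diffs: -15, -21, -27.
2nd diffs: -6, -6 (constant).
Newton forward-difference form: p_k = -10 + (-15)·C(k-1,1) + (-6)·C(k-1,2).
Continuing: …, -106, -145, -190, -241, …, p_9 = -298.
Summing k = 1..9 (9 terms) gives -1134.

-1134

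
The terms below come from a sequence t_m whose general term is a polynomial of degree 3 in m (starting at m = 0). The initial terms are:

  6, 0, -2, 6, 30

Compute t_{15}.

3066

1st diffs: -6, -2, 8, 24.
2nd diffs: 4, 10, 16.
3rd diffs: 6, 6 (constant).
Newton forward-difference form: t_m = 6 + (-6)·C(m,1) + 4·C(m,2) + 6·C(m,3).
At m = 15: m = 15, so t_{15} = 6 - 90 + 420 + 2730 = 3066.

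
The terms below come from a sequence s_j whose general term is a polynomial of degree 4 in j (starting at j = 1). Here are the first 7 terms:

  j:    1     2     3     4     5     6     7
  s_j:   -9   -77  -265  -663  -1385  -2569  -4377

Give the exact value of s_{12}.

-30127

1st diffs: -68, -188, -398, -722, -1184, -1808.
2nd diffs: -120, -210, -324, -462, -624.
3rd diffs: -90, -114, -138, -162.
4th diffs: -24, -24, -24 (constant).
So s_j = -j^4 - 5j^3 - 5j^2 - 3j + 5.
Evaluating at j = 12 gives s_{12} = -30127.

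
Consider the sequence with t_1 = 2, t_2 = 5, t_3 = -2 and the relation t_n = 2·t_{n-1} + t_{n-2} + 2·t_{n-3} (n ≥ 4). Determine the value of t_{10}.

1941

Step forward from the initial values:
t_4 = 5  t_5 = 18  t_6 = 37  t_7 = 102  t_8 = 277  t_9 = 730  t_{10} = 1941.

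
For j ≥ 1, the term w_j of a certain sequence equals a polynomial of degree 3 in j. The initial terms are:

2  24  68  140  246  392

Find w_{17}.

1st diffs: 22, 44, 72, 106, 146.
2nd diffs: 22, 28, 34, 40.
3rd diffs: 6, 6, 6 (constant).
Newton forward-difference form: w_j = 2 + 22·C(j-1,1) + 22·C(j-1,2) + 6·C(j-1,3).
At j = 17: j-1 = 16, so w_{17} = 2 + 352 + 2640 + 3360 = 6354.

6354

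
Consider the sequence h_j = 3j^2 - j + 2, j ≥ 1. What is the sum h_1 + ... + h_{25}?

16300

Over j = 1..25: Σj = 325, Σj² = 5525.
Total = (3)·5525 + (-1)·325 + (2)·25 = 16300.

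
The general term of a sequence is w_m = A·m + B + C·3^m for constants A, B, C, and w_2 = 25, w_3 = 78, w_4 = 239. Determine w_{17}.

Plug in m = 2, 3, 4: 2A + B + 9C = 25; 3A + B + 27C = 78; 4A + B + 81C = 239.
Subtracting the first from the second: A + 18C = 53.
Subtracting the second from the third: A + 54C = 161.
Solving: C = 3, A = -1, then B = 0.
So w_m = -1·m + 0 + 3·3^m; at m=17 this is 387420472.

387420472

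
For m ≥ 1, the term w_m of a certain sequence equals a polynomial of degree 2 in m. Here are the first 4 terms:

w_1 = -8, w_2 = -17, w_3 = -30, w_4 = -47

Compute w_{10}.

-233

1st diffs: -9, -13, -17.
2nd diffs: -4, -4 (constant).
Newton forward-difference form: w_m = -8 + (-9)·C(m-1,1) + (-4)·C(m-1,2).
At m = 10: m-1 = 9, so w_{10} = -8 - 81 - 144 = -233.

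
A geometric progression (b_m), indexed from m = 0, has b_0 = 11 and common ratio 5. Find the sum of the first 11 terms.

134277341

b_m = 11·5^(m-0).
S = 11·(5^11 - 1)/(5 - 1) = 11·(48828125 - 1)/(4) = 134277341.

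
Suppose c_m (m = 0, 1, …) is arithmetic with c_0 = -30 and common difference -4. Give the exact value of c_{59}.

c_m = -30 + (m - 0)·(-4).
c_{59} = -30 + 59·(-4) = -266.

-266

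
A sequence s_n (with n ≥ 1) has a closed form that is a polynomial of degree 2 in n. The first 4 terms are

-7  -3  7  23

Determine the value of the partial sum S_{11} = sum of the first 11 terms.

1133

1st diffs: 4, 10, 16.
2nd diffs: 6, 6 (constant).
So s_n = 3n^2 - 5n - 5.
Continuing: …, 45, 73, 107, 147, …, s_{11} = 303.
Summing n = 1..11 (11 terms) gives 1133.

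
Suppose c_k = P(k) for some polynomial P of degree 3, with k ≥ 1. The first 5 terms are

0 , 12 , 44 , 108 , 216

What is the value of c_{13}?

1st diffs: 12, 32, 64, 108.
2nd diffs: 20, 32, 44.
3rd diffs: 12, 12 (constant).
Newton forward-difference form: c_k = 12·C(k-1,1) + 20·C(k-1,2) + 12·C(k-1,3).
At k = 13: k-1 = 12, so c_{13} = 144 + 1320 + 2640 = 4104.

4104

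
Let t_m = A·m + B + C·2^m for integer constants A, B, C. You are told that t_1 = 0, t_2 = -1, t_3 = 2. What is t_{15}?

Write the equations: A + B + 2C = 0; 2A + B + 4C = -1; 3A + B + 8C = 2.
Subtracting the first from the second: A + 2C = -1.
Subtracting the second from the third: A + 4C = 3.
Solving: C = 2, A = -5, then B = 1.
So t_m = -5·m + 1 + 2·2^m; at m=15 this is 65462.

65462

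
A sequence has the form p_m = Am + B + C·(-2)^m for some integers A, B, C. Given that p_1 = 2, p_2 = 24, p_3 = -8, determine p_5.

-72

Plug in m = 1, 2, 3: A + B - 2C = 2; 2A + B + 4C = 24; 3A + B - 8C = -8.
Subtracting the first from the second: A + 6C = 22.
Subtracting the second from the third: A - 12C = -32.
Solving: C = 3, A = 4, then B = 4.
Therefore p_5 = 20 + 4 + 3·(-32) = -72.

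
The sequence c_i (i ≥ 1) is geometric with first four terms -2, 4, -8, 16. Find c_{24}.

16777216

Common ratio r = -2.
c_i = (-2)·(-2)^(i-1).
c_{24} = (-2)·(-2)^23 = 16777216.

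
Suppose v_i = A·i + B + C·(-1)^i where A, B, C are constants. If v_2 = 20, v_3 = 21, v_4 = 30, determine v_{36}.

The three given values yield: 2A + B + C = 20; 3A + B - C = 21; 4A + B + C = 30.
Subtracting the first from the second: A - 2C = 1.
Subtracting the second from the third: A + 2C = 9.
Solving: C = 2, A = 5, then B = 8.
So v_i = 5·i + 8 + 2·(-1)^i; at i=36 this is 190.

190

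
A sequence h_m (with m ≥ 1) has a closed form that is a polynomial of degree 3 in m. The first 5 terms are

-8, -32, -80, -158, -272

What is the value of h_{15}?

-4712

1st diffs: -24, -48, -78, -114.
2nd diffs: -24, -30, -36.
3rd diffs: -6, -6 (constant).
Newton forward-difference form: h_m = -8 + (-24)·C(m-1,1) + (-24)·C(m-1,2) + (-6)·C(m-1,3).
At m = 15: m-1 = 14, so h_{15} = -8 - 336 - 2184 - 2184 = -4712.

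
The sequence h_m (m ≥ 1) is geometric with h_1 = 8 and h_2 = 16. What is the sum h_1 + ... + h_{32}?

Common ratio r = 2.
h_m = 8·2^(m-1).
S = 8·(2^32 - 1)/(2 - 1) = 8·(4294967296 - 1)/(1) = 34359738360.

34359738360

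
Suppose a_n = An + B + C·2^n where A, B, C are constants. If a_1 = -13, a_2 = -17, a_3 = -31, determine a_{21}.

-10485643

At n = 1, 2, 3: A + B + 2C = -13; 2A + B + 4C = -17; 3A + B + 8C = -31.
Subtracting the first from the second: A + 2C = -4.
Subtracting the second from the third: A + 4C = -14.
Solving: C = -5, A = 6, then B = -9.
Hence a_{21} = 6·21 + (-9) + (-5)·2097152 = -10485643.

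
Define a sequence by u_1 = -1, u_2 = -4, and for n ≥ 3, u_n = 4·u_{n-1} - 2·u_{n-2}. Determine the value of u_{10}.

u_3 = -14  u_4 = -48  u_5 = -164  u_6 = -560  u_7 = -1912  u_8 = -6528  u_9 = -22288  u_{10} = -76096.

-76096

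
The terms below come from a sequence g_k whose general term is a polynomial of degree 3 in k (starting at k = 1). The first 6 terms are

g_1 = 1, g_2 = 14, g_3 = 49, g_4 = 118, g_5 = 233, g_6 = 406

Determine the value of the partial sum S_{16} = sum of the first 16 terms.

35736

1st diffs: 13, 35, 69, 115, 173.
2nd diffs: 22, 34, 46, 58.
3rd diffs: 12, 12, 12 (constant).
Newton forward-difference form: g_k = 1 + 13·C(k-1,1) + 22·C(k-1,2) + 12·C(k-1,3).
Continuing: …, 649, 974, 1393, 1918, …, g_{16} = 7966.
Summing k = 1..16 (16 terms) gives 35736.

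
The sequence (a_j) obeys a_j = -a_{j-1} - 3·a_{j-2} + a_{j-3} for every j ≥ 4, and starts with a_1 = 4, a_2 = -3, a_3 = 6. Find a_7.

Compute successive terms:
a_4 = 7, a_5 = -28, a_6 = 13, a_7 = 78.

78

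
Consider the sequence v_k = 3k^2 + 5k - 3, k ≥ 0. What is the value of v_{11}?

v_{11} = 3·11^2 + 5·11 - 3 = 415.

415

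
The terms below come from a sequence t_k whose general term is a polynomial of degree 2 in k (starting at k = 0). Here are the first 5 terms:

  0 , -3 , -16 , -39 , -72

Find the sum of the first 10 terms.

-1335

1st diffs: -3, -13, -23, -33.
2nd diffs: -10, -10, -10 (constant).
So t_k = -5k^2 + 2k.
Continuing: …, -115, -168, -231, -304, …, t_9 = -387.
Summing k = 0..9 (10 terms) gives -1335.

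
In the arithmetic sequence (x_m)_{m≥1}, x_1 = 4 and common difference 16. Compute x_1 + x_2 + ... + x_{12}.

1104

x_m = 4 + (m - 1)·16.
x_{12} = 180; S = 12·(4 + 180)/2 = 1104.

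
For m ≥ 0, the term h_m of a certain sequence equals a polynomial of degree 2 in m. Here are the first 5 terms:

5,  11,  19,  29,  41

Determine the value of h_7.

89

1st diffs: 6, 8, 10, 12.
2nd diffs: 2, 2, 2 (constant).
Newton forward-difference form: h_m = 5 + 6·C(m,1) + 2·C(m,2).
At m = 7: m = 7, so h_7 = 5 + 42 + 42 = 89.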